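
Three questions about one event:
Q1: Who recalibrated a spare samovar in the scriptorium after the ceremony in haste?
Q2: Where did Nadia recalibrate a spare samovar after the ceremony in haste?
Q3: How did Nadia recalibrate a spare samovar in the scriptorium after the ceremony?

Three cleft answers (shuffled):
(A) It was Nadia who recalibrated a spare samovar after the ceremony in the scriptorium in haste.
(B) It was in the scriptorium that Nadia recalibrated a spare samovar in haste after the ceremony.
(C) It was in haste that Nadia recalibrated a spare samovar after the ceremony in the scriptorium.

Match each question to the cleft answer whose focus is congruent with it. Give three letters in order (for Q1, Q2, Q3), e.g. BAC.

ABC

Q1 asks about the subject (agent); cleft (A) focuses "Nadia", which is the subject (agent) — so Q1 → A.
Q2 asks about the location; cleft (B) focuses "in the scriptorium", which is the location — so Q2 → B.
Q3 asks about the manner; cleft (C) focuses "in haste", which is the manner — so Q3 → C.
Mapping: Q1→A, Q2→B, Q3→C.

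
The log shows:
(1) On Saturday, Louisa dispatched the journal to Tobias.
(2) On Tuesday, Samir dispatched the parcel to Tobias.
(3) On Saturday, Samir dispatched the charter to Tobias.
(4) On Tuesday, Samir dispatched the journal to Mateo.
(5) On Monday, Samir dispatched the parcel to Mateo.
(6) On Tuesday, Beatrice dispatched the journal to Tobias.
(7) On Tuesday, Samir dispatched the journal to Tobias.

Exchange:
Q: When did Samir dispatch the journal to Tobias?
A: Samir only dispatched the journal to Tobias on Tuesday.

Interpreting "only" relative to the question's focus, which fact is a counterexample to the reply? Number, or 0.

0

Answering "When did ...?" puts focus on the setting — here, "on Tuesday".
"Only" then excludes alternative settings while the background — Samir as agent and the journal as thing and Tobias as recipient — is held fixed.
No listed fact shares that background with another setting. Nothing contradicts the reply.
(Fact (4) would refute a reading with focus on the recipient — but that is not what the question asks.)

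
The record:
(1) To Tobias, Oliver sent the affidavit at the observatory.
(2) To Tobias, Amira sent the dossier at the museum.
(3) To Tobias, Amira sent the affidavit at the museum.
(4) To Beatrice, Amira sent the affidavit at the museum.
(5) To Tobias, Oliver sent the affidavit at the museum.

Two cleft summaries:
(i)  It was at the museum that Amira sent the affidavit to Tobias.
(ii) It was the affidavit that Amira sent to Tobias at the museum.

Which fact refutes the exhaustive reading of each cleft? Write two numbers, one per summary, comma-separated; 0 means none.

0, 2

(i): focus "at the museum". No fact shares Amira as agent and the affidavit as thing and Tobias as recipient with a different setting. 0.
(ii): focus "the affidavit". Looking for Amira as agent and Tobias as recipient and at the museum as setting with some other thing — fact (2) has the dossier there. Refuted.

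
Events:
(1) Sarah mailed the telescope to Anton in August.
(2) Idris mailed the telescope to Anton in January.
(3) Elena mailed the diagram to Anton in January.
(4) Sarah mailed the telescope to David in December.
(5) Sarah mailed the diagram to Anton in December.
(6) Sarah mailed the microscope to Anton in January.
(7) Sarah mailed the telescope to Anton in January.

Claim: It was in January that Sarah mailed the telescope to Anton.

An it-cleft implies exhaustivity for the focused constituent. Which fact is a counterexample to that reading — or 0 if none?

Focus of the cleft: "in January" (the setting). Presupposed background: same agent, thing, recipient (Sarah / the telescope / Anton).
The exhaustive reading says no other setting fits that background.
But fact (1) also has same agent, thing, recipient (Sarah / the telescope / Anton), with setting = in August — so the exhaustive reading fails.

1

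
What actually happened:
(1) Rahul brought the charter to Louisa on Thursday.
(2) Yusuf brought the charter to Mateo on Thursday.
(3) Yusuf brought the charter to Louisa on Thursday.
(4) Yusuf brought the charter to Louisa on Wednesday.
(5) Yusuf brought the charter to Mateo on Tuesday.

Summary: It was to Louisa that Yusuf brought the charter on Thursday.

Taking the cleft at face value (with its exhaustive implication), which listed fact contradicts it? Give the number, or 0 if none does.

2

Focus of the cleft: "Louisa" (the recipient). Presupposed background: Yusuf as agent and the charter as thing and on Thursday as setting.
Exhaustivity: Louisa is the only recipient satisfying that background.
But fact (2) also has Yusuf as agent and the charter as thing and on Thursday as setting, with recipient = Mateo — so the exhaustive reading fails.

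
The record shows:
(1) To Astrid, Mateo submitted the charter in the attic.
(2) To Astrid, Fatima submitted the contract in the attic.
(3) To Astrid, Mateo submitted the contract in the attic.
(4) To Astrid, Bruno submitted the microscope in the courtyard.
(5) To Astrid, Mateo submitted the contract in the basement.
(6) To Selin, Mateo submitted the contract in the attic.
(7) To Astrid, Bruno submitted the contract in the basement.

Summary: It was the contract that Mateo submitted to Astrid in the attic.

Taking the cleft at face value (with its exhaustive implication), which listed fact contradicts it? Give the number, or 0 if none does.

The cleft puts "the contract" in focus and presupposes the open proposition with Mateo as agent and Astrid as recipient and in the attic as setting.
Exhaustivity: the contract is the only thing satisfying that background.
But fact (1) also has Mateo as agent and Astrid as recipient and in the attic as setting, with thing = the charter — so the exhaustive reading fails.

1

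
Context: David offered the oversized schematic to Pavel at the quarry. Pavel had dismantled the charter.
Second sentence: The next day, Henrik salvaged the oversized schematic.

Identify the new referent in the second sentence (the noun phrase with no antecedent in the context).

"the oversized schematic" in the second sentence is given — already mentioned in the context.
"Henrik" has no antecedent in the context; it is discourse-new.

Henrik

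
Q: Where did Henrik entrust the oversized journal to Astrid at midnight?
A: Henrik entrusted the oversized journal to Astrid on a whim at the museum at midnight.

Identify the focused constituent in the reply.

The wh-word "where" asks about the location.
In the answer, "Henrik", "the oversized journal", "to Astrid" and "at midnight" are given — repeated from the question.
"on a whim" is also new, but it specifies the manner, which is not what the question asks about — so it is not the focus.
The constituent filling the location gap is "at the museum"; that is the focus.

at the museum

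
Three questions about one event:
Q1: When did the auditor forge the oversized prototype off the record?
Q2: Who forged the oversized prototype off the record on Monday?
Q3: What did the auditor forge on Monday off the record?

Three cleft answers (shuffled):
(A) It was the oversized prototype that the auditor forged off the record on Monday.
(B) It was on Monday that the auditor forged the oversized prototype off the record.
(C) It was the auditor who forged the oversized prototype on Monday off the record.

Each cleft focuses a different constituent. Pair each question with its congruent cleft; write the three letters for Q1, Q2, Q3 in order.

Q1 asks about the time; cleft (B) focuses "on Monday", which is the time — so Q1 → B.
Q2 asks about the subject (agent); cleft (C) focuses "the auditor", which is the subject (agent) — so Q2 → C.
Q3 asks about the direct object; cleft (A) focuses "the oversized prototype", which is the direct object — so Q3 → A.
Mapping: Q1→B, Q2→C, Q3→A.

BCA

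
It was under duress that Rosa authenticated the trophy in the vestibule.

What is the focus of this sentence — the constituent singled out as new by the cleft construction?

under duress

In an it-cleft "It was X that/who ...", the clefted constituent X is the focus; the that/who-clause expresses the presupposed open proposition.
Here the focus is "under duress". The backgrounded (presupposed) material includes "Rosa", "the trophy" and "in the vestibule".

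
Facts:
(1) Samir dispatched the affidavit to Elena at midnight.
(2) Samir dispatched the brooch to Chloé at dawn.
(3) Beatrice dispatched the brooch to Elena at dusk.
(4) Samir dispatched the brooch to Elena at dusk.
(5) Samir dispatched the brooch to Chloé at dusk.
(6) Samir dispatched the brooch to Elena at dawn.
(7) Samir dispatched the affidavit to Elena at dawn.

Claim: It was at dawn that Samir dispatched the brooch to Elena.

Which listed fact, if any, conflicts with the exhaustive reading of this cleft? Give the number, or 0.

4

The cleft puts "at dawn" in focus and presupposes the open proposition with same agent, thing, recipient (Samir / the brooch / Elena).
Exhaustivity: at dawn is the only setting satisfying that background.
But fact (4) also has same agent, thing, recipient (Samir / the brooch / Elena), with setting = at dusk — so the exhaustive reading fails.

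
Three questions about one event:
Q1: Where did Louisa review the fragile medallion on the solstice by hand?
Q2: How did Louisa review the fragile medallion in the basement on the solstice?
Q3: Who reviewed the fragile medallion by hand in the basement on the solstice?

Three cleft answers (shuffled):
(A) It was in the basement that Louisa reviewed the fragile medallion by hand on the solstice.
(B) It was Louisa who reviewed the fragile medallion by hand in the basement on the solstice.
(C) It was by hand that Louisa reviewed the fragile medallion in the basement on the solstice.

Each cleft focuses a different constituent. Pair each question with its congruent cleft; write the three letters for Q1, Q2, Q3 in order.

Q1 asks about the location; cleft (A) focuses "in the basement", which is the location — so Q1 → A.
Q2 asks about the manner; cleft (C) focuses "by hand", which is the manner — so Q2 → C.
Q3 asks about the subject (agent); cleft (B) focuses "Louisa", which is the subject (agent) — so Q3 → B.
Mapping: Q1→A, Q2→C, Q3→B.

ACB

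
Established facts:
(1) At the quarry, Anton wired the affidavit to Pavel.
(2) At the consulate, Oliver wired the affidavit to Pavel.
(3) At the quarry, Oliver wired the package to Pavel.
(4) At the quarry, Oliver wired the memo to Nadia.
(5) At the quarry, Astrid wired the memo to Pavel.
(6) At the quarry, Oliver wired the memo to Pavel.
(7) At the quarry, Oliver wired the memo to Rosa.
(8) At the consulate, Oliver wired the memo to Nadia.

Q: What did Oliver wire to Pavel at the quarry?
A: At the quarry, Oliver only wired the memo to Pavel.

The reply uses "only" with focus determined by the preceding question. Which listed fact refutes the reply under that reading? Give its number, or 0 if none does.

3

Answering "What did ...?" puts focus on the thing — here, "the memo".
So "only" ranges over things; the rest (same agent, recipient, setting (Oliver / Pavel / at the quarry)) is presupposed.
Fact (3) keeps same agent, recipient, setting (Oliver / Pavel / at the quarry) but has thing = the package; that refutes the reply.
(Fact (4) would refute a reading with focus on the recipient — but that is not what the question asks.)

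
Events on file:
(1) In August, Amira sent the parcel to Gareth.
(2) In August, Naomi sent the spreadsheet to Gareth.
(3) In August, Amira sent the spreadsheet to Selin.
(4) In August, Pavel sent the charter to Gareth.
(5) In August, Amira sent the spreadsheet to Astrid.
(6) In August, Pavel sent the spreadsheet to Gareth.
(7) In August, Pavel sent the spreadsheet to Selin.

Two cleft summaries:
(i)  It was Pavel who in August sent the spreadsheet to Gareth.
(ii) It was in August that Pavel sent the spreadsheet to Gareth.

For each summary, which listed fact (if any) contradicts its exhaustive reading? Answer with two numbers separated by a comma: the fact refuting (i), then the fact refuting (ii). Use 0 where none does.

2, 0

Summary (i) focuses "Pavel" (the agent); background the spreadsheet as thing and Gareth as recipient and in August as setting. Fact (2) matches that background with agent = Naomi — refutes (i).
Summary (ii) focuses "in August" (the setting); background Pavel as agent and the spreadsheet as thing and Gareth as recipient. No fact matches that background with a different setting, so 0.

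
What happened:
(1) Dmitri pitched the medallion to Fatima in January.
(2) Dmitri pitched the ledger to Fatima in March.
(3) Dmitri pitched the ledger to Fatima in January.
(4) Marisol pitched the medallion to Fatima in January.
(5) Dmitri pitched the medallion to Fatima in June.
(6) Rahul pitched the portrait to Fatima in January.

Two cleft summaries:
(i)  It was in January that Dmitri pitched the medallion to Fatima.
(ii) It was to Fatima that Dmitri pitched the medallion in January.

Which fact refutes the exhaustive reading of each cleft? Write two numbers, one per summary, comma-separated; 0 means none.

(i): focus "in January". Looking for same agent, thing, recipient (Dmitri / the medallion / Fatima) with some other setting — fact (5) has in June there. Refuted.
(ii): focus "Fatima". No fact shares same agent, thing, setting (Dmitri / the medallion / in January) with a different recipient. 0.

5, 0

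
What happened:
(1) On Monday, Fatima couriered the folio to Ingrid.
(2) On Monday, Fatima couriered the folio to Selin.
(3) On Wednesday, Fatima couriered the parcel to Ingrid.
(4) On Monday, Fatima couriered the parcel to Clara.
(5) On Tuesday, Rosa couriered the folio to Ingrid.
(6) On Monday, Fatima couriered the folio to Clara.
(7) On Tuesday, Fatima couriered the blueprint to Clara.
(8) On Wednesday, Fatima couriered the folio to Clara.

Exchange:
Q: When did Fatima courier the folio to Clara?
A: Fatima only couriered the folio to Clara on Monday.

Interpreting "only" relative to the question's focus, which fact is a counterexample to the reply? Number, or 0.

Answering "When did ...?" puts focus on the setting — here, "on Monday".
"Only" then excludes alternative settings while the background — same agent, thing, recipient (Fatima / the folio / Clara) — is held fixed.
Fact (8) shares the background with a different setting (on Wednesday) — counterexample.
(Fact (4) would refute a reading with focus on the thing — but that is not what the question asks.)

8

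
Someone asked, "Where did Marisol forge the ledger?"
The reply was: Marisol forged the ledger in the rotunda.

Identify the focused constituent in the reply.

The wh-word "where" asks about the location.
In the answer, "Marisol" and "the ledger" are given — repeated from the question.
The constituent filling the location gap is "in the rotunda"; that is the focus and would carry nuclear stress.

in the rotunda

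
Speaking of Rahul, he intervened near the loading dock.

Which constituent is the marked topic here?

Rahul

The construction explicitly marks "Rahul" as what the sentence is about — the topic.
The remainder of the clause is the comment (what is said about the topic).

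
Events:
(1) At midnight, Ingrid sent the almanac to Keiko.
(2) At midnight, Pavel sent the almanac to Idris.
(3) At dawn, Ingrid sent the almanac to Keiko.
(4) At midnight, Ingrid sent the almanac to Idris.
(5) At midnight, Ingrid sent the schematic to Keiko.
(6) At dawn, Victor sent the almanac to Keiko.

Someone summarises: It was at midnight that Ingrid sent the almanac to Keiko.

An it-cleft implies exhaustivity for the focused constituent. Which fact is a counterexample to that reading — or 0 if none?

The cleft puts "at midnight" in focus and presupposes the open proposition with agent = Ingrid, thing = the almanac, recipient = Keiko.
Exhaustivity: at midnight is the only setting satisfying that background.
Fact (3) shares the background but with setting = at dawn; exhaustivity is violated.

3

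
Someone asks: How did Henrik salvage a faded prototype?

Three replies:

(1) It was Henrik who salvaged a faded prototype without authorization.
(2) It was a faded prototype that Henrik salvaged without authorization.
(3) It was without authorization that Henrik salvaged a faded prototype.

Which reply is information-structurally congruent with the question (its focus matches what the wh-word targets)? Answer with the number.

The question word "how" targets the manner.
Option (1) clefts "Henrik" — the subject (agent), not what was asked.
Option (2) clefts "a faded prototype" — the direct object, not what was asked.
Option (3) clefts "without authorization" — that matches what the question asks about.
So the congruent reply is (3).

3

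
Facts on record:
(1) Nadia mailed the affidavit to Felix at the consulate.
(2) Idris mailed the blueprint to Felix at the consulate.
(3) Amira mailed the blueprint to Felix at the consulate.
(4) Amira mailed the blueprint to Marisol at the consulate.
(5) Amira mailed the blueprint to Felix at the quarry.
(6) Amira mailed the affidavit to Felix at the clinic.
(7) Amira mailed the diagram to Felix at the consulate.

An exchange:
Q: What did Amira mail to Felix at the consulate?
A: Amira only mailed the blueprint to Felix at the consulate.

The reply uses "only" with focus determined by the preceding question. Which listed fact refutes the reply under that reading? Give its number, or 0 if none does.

The question "What did ...?" targets the thing, so in the reply the focus falls on "the blueprint".
"Only" then excludes alternative things while the background — Amira as agent and Felix as recipient and at the consulate as setting — is held fixed.
Fact (7) keeps Amira as agent and Felix as recipient and at the consulate as setting but has thing = the diagram; that refutes the reply.
(Fact (4) would refute a reading with focus on the recipient — but that is not what the question asks.)

7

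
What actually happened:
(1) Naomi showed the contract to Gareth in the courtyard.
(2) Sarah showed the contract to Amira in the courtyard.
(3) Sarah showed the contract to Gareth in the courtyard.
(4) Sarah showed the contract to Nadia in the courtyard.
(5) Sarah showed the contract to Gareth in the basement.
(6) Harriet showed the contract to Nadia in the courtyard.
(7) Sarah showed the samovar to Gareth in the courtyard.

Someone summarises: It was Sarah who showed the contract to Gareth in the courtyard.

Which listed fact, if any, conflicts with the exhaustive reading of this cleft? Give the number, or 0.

The cleft puts "Sarah" in focus and presupposes the open proposition with same thing, recipient, setting (the contract / Gareth / in the courtyard).
The exhaustive reading says no other agent fits that background.
Fact (1) shares the background but with agent = Naomi; exhaustivity is violated.

1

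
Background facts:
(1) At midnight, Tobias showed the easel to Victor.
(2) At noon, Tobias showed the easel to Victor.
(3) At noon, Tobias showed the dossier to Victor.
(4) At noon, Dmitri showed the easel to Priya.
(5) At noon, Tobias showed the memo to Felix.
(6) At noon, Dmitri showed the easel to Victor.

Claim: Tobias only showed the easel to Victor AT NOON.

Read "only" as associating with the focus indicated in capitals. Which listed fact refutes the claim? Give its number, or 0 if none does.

1

The capitals mark "at noon" as focus. So "only" rules out other settings, with the rest (Tobias as agent and the easel as thing and Victor as recipient) as background.
Fact (1) matches on Tobias as agent and the easel as thing and Victor as recipient, but has setting = at midnight instead. That refutes the claim.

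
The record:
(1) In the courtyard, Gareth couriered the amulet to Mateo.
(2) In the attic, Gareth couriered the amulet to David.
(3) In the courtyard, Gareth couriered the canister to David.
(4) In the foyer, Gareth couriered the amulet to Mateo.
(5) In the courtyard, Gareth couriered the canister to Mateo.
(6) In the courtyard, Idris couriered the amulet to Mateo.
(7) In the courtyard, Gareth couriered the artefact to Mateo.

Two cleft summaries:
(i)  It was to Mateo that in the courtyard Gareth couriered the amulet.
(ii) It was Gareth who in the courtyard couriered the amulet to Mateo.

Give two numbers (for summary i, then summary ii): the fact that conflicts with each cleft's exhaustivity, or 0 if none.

0, 6

Summary (i) focuses "Mateo" (the recipient); background Gareth as agent and the amulet as thing and in the courtyard as setting. No fact matches that background with a different recipient, so 0.
Summary (ii) focuses "Gareth" (the agent); background the amulet as thing and Mateo as recipient and in the courtyard as setting. Fact (6) matches that background with agent = Idris — refutes (ii).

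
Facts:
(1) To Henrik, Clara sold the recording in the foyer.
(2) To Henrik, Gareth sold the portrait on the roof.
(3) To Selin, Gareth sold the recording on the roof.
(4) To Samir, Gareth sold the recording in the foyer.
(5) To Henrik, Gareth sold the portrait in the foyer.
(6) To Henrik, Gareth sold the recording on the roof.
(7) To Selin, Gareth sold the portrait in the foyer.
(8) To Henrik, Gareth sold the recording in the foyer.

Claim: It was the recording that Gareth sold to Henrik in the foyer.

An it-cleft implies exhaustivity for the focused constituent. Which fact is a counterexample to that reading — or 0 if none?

Focus of the cleft: "the recording" (the thing). Presupposed background: same agent, recipient, setting (Gareth / Henrik / in the foyer).
Exhaustivity: the recording is the only thing satisfying that background.
But fact (5) also has same agent, recipient, setting (Gareth / Henrik / in the foyer), with thing = the portrait — so the exhaustive reading fails.

5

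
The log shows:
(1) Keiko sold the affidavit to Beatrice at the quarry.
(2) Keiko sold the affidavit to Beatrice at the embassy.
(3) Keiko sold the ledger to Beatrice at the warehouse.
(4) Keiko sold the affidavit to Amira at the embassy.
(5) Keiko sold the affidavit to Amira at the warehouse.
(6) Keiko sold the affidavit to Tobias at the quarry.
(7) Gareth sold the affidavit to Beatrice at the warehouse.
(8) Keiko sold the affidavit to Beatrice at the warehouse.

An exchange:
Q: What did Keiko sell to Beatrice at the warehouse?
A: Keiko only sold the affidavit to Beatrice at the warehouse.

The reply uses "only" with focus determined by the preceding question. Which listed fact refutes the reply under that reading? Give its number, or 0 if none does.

3

Answering "What did ...?" puts focus on the thing — here, "the affidavit".
So "only" ranges over things; the rest (agent = Keiko, recipient = Beatrice, setting = at the warehouse) is presupposed.
Fact (3) shares the background with a different thing (the ledger) — counterexample.
(Fact (1) would refute a reading with focus on the setting — but that is not what the question asks.)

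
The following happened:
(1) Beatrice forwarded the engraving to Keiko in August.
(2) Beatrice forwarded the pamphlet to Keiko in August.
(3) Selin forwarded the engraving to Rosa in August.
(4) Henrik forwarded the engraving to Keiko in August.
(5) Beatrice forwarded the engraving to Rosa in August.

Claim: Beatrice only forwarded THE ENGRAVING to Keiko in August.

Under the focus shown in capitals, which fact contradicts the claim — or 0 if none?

2

The capitals mark "the engraving" as focus. So "only" rules out other things, with the rest (agent = Beatrice, recipient = Keiko, setting = in August) as background.
Fact (2) shares the background but differs in thing (the pamphlet) — a counterexample.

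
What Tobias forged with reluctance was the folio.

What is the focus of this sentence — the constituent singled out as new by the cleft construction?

the folio

In a pseudo-cleft "What ... was X", the post-copular constituent X is the focus.
Here the focus is "the folio". The backgrounded (presupposed) material includes "Tobias" and "with reluctance".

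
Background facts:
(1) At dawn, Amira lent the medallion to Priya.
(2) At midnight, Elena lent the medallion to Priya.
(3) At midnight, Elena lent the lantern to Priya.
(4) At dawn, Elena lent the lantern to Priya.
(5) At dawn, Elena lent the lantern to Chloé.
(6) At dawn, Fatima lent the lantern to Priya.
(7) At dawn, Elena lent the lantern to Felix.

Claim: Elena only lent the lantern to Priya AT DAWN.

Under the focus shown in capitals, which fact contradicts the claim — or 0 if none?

3

Focus (in capitals) is "at dawn" — the setting. "Only" excludes alternative settings while holding fixed same agent, thing, recipient (Elena / the lantern / Priya).
Fact (3) shares the background but differs in setting (at midnight) — a counterexample.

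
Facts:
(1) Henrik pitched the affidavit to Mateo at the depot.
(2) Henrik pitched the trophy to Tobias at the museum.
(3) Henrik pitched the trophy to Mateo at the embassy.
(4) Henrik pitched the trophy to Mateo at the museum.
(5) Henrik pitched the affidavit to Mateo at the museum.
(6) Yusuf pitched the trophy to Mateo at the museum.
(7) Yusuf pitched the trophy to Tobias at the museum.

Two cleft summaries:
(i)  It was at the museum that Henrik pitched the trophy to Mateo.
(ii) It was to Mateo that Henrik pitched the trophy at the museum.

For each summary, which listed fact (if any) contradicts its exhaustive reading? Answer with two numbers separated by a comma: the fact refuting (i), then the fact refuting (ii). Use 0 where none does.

3, 2

Summary (i) focuses "at the museum" (the setting); background agent = Henrik, thing = the trophy, recipient = Mateo. Fact (3) matches that background with setting = at the embassy — refutes (i).
Summary (ii) focuses "Mateo" (the recipient); background agent = Henrik, thing = the trophy, setting = at the museum. Fact (2) matches that background with recipient = Tobias — refutes (ii).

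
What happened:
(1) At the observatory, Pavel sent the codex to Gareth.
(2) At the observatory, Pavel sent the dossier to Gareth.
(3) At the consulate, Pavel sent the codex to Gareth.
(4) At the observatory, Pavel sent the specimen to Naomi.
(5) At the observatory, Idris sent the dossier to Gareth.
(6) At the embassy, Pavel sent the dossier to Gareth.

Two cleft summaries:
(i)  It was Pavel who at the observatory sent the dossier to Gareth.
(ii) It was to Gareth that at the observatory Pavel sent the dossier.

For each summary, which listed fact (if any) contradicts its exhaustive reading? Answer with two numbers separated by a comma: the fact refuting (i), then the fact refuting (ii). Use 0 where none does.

5, 0

Summary (i) focuses "Pavel" (the agent); background the dossier as thing and Gareth as recipient and at the observatory as setting. Fact (5) matches that background with agent = Idris — refutes (i).
Summary (ii) focuses "Gareth" (the recipient); background Pavel as agent and the dossier as thing and at the observatory as setting. No fact matches that background with a different recipient, so 0.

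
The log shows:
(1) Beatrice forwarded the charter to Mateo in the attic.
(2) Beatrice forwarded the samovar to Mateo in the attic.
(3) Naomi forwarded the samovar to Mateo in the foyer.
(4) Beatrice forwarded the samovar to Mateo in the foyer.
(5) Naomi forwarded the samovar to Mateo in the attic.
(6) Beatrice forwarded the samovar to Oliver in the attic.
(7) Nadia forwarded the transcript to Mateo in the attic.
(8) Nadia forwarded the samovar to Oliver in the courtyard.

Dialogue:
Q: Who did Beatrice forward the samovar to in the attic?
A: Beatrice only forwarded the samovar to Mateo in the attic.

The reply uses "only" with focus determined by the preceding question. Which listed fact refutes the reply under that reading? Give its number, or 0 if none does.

The question "Who did ... to ...?" targets the recipient, so in the reply the focus falls on "Mateo".
"Only" then excludes alternative recipients while the background — agent = Beatrice, thing = the samovar, setting = in the attic — is held fixed.
Fact (6) shares the background with a different recipient (Oliver) — counterexample.
(Fact (1) would refute a reading with focus on the thing — but that is not what the question asks.)

6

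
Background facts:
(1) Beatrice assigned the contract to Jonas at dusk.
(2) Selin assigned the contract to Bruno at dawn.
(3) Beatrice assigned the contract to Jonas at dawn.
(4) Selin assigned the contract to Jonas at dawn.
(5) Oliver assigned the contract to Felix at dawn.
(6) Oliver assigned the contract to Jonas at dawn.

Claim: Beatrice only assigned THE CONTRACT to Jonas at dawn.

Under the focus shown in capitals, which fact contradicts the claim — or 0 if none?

0

Focus (in capitals) is "the contract" — the thing. "Only" excludes alternative things while holding fixed same agent, recipient, setting (Beatrice / Jonas / at dawn).
Every other fact changes something in the background, not just the thing. Nothing refutes the claim.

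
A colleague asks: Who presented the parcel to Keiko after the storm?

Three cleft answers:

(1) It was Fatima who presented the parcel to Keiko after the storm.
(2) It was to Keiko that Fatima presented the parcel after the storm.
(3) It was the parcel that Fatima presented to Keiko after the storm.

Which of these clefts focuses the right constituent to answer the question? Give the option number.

1

The question word "who" targets the subject (agent).
Option (1) clefts "Fatima" — that matches what the question asks about.
Option (2) clefts "to Keiko" — the recipient, not what was asked.
Option (3) clefts "the parcel" — the direct object, not what was asked.
So the congruent reply is (1).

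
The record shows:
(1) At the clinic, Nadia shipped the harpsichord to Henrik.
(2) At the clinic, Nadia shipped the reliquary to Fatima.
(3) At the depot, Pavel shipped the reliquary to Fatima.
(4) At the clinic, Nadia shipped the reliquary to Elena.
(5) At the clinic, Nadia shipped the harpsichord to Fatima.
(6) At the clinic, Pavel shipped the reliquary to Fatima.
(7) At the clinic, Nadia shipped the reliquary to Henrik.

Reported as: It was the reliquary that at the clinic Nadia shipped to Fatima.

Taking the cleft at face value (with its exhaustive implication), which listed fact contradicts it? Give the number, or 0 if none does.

5

The cleft puts "the reliquary" in focus and presupposes the open proposition with Nadia as agent and Fatima as recipient and at the clinic as setting.
The exhaustive reading says no other thing fits that background.
But fact (5) also has Nadia as agent and Fatima as recipient and at the clinic as setting, with thing = the harpsichord — so the exhaustive reading fails.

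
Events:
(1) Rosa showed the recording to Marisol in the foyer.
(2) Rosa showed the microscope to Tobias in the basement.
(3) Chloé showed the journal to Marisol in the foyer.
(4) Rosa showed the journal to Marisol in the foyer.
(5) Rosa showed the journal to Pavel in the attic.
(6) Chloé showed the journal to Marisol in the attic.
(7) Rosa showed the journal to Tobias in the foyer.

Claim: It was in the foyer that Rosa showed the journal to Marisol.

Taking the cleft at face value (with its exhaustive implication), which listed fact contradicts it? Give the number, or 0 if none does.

The cleft puts "in the foyer" in focus and presupposes the open proposition with Rosa as agent and the journal as thing and Marisol as recipient.
Exhaustivity: in the foyer is the only setting satisfying that background.
No listed fact matches the background with a different setting. Exhaustivity holds.

0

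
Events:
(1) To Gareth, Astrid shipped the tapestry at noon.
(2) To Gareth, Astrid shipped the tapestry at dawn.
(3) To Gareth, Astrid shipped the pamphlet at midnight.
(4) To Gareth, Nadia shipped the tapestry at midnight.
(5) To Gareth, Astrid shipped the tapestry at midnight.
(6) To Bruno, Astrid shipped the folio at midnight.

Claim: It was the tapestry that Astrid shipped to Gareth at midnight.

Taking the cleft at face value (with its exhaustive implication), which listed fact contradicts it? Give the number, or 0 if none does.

3

The cleft puts "the tapestry" in focus and presupposes the open proposition with same agent, recipient, setting (Astrid / Gareth / at midnight).
The exhaustive reading says no other thing fits that background.
Fact (3) shares the background but with thing = the pamphlet; exhaustivity is violated.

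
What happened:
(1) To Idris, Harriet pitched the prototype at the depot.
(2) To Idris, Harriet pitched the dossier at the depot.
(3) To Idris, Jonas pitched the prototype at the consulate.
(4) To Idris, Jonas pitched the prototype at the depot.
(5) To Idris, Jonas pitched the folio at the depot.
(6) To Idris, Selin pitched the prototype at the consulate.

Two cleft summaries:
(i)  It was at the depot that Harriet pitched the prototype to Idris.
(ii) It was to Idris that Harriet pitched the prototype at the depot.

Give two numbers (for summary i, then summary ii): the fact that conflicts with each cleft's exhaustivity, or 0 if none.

(i): focus "at the depot". No fact shares Harriet as agent and the prototype as thing and Idris as recipient with a different setting. 0.
(ii): focus "Idris". No fact shares Harriet as agent and the prototype as thing and at the depot as setting with a different recipient. 0.

0, 0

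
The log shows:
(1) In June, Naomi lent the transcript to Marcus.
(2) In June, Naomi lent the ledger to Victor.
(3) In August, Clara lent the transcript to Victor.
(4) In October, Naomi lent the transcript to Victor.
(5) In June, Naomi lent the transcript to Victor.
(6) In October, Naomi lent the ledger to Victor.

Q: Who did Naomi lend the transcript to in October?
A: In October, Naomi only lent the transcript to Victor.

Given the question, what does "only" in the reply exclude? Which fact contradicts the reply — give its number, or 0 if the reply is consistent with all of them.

0

The question "Who did ... to ...?" targets the recipient, so in the reply the focus falls on "Victor".
"Only" then excludes alternative recipients while the background — agent = Naomi, thing = the transcript, setting = in October — is held fixed.
No fact keeps agent = Naomi, thing = the transcript, setting = in October while changing the recipient; every other fact differs on something backgrounded. The reply stands.
(Fact (5) would refute a reading with focus on the setting — but that is not what the question asks.)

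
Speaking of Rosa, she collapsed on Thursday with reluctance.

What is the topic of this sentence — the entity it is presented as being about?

The construction explicitly marks "Rosa" as what the sentence is about — the topic.
The remainder of the clause is the comment (what is said about the topic).

Rosa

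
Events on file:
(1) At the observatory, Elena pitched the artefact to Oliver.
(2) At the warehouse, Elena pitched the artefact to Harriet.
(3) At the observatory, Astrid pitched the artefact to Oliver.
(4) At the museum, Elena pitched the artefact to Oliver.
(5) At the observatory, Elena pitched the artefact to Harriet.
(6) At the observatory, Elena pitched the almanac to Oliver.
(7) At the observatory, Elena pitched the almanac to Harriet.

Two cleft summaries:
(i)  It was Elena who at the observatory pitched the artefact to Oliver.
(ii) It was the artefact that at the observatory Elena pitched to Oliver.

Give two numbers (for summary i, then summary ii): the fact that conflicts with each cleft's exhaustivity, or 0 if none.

3, 6

Summary (i) focuses "Elena" (the agent); background the artefact as thing and Oliver as recipient and at the observatory as setting. Fact (3) matches that background with agent = Astrid — refutes (i).
Summary (ii) focuses "the artefact" (the thing); background Elena as agent and Oliver as recipient and at the observatory as setting. Fact (6) matches that background with thing = the almanac — refutes (ii).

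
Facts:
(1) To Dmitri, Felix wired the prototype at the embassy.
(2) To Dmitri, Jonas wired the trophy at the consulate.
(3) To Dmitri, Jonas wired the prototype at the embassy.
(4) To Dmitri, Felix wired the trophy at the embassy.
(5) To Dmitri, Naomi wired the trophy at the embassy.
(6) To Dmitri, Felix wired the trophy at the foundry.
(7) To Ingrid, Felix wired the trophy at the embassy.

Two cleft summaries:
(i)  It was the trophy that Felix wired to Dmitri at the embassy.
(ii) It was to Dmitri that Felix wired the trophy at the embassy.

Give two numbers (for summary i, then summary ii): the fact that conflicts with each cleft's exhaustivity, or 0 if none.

Summary (i) focuses "the trophy" (the thing); background same agent, recipient, setting (Felix / Dmitri / at the embassy). Fact (1) matches that background with thing = the prototype — refutes (i).
Summary (ii) focuses "Dmitri" (the recipient); background same agent, thing, setting (Felix / the trophy / at the embassy). Fact (7) matches that background with recipient = Ingrid — refutes (ii).

1, 7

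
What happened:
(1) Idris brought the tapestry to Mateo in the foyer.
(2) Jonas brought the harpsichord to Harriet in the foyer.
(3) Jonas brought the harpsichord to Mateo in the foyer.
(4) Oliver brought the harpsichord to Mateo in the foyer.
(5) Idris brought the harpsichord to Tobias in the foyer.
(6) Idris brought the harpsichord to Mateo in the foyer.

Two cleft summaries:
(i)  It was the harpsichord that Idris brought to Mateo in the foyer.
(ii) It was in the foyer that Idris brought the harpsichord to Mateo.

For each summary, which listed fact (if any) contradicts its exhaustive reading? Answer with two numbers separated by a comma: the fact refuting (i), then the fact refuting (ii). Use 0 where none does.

(i): focus "the harpsichord". Looking for Idris as agent and Mateo as recipient and in the foyer as setting with some other thing — fact (1) has the tapestry there. Refuted.
(ii): focus "in the foyer". No fact shares Idris as agent and the harpsichord as thing and Mateo as recipient with a different setting. 0.

1, 0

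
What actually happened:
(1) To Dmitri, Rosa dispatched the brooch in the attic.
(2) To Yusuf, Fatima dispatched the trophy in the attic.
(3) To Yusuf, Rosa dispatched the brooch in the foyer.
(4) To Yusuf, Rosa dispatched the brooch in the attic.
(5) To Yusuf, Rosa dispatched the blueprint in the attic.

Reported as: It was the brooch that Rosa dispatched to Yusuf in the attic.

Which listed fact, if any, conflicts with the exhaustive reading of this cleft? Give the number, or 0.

Focus of the cleft: "the brooch" (the thing). Presupposed background: agent = Rosa, recipient = Yusuf, setting = in the attic.
Exhaustivity: the brooch is the only thing satisfying that background.
Fact (5) shares the background but with thing = the blueprint; exhaustivity is violated.

5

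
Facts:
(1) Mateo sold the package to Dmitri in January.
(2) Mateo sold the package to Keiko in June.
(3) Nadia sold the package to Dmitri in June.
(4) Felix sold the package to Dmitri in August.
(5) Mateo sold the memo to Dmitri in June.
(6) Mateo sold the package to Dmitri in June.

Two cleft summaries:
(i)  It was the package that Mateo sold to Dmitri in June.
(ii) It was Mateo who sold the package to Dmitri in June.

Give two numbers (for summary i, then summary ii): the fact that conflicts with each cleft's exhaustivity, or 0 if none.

Summary (i) focuses "the package" (the thing); background agent = Mateo, recipient = Dmitri, setting = in June. Fact (5) matches that background with thing = the memo — refutes (i).
Summary (ii) focuses "Mateo" (the agent); background thing = the package, recipient = Dmitri, setting = in June. Fact (3) matches that background with agent = Nadia — refutes (ii).

5, 3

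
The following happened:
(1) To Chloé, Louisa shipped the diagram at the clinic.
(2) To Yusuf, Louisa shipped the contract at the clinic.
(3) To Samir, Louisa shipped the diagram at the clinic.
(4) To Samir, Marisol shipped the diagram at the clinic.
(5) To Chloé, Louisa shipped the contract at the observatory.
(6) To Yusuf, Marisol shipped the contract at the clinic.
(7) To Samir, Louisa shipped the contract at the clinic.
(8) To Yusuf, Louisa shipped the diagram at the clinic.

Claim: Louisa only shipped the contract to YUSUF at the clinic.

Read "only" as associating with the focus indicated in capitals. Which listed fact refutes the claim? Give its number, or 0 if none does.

7

Focus (in capitals) is "Yusuf" — the recipient. "Only" excludes alternative recipients while holding fixed Louisa as agent and the contract as thing and at the clinic as setting.
Fact (7) matches on Louisa as agent and the contract as thing and at the clinic as setting, but has recipient = Samir instead. That refutes the claim.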